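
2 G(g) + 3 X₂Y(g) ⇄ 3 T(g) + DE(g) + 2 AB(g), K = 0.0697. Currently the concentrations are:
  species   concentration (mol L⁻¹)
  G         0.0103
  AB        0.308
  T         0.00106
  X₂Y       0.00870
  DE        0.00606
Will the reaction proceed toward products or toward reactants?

in the forward direction

Q = [T]³·[DE]·[AB]² / ([G]²·[X₂Y]³) = (0.00106)³·(0.00606)·(0.308)² / ((0.0103)²·(0.00870)³) = 0.00980
Q = 0.00980 < K = 0.0697, so the forward reaction proceeds.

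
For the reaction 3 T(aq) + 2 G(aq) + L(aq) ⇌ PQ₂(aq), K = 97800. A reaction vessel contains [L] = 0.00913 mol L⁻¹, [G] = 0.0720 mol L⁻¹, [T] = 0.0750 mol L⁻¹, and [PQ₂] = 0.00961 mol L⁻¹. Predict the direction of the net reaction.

reverse (toward reactants)

Q = [PQ₂] / ([T]³·[G]²·[L]) = (0.00961) / ((0.0750)³·(0.0720)²·(0.00913)) = 4.81×10⁵
Q = 4.81×10⁵ > K = 97800, so the reverse reaction proceeds.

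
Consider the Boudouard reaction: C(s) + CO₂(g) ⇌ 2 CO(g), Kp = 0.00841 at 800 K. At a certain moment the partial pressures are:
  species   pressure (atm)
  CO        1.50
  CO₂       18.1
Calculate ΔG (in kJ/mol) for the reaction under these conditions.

ΔG = 17.9 kJ/mol

(C is a pure solid — omitted from Qp.)
Qp = P(CO)² / P(CO₂) = (1.50)² / (18.1) = 0.124
ΔG = RT ln(Qp/Kp) = (8.314 J mol⁻¹ K⁻¹)(800 K) × ln(0.124/0.00841)
   = (6.651 kJ/mol)(2.691) = 17.9 kJ/mol
ΔG > 0, so the forward reaction is non-spontaneous (proceeds in reverse).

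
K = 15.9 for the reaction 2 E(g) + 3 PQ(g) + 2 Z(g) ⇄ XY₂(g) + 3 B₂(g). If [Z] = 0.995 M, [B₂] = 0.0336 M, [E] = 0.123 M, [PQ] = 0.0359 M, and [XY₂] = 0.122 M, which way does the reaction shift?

Q = [XY₂]·[B₂]³ / ([E]²·[PQ]³·[Z]²) = (0.122)·(0.0336)³ / ((0.123)²·(0.0359)³·(0.995)²) = 6.68
Q = 6.68 < K = 15.9, so the forward reaction proceeds.

in the forward direction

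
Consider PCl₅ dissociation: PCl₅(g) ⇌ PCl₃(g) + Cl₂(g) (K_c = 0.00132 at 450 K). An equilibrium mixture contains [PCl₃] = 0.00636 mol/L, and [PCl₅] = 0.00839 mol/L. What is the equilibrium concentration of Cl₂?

At equilibrium, K_c = [PCl₃]·[Cl₂] / [PCl₅] = 0.00132.
(0.00636)·([Cl₂]) / (0.00839) = 0.00132
[Cl₂] = 0.00174 mol/L

[Cl₂] = 0.00174 mol/L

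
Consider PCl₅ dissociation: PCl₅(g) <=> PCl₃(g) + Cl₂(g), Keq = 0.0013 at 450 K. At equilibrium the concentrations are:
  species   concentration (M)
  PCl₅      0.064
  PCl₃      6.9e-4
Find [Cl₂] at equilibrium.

At equilibrium, Keq = [PCl₃]·[Cl₂] / [PCl₅] = 0.0013.
(6.9e-4)·([Cl₂]) / (0.064) = 0.0013
[Cl₂] = 0.121 = 0.12 M

[Cl₂] = 0.12 M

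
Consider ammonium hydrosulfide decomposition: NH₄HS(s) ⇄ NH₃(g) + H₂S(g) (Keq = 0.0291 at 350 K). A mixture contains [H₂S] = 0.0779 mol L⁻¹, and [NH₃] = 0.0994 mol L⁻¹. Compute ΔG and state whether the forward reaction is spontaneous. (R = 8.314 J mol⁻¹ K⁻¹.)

ΔG = -3.85 kJ/mol; the forward reaction is spontaneous

(NH₄HS is a pure solid — omitted from Q.)
Q = [NH₃]·[H₂S] = (0.0994)·(0.0779) = 0.00774
ΔG = RT ln(Q/Keq) = (8.314 J mol⁻¹ K⁻¹)(350 K) × ln(0.00774/0.0291)
   = (2.910 kJ/mol)(-1.324) = -3.85 kJ/mol
ΔG < 0, so the forward reaction is spontaneous (proceeds forward).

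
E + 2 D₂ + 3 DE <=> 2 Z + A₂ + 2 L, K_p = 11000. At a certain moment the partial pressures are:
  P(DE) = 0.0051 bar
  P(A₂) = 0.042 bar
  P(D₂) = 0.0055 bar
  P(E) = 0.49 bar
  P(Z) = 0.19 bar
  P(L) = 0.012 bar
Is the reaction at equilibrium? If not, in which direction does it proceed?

Q_p = P(Z)²·P(A₂)·P(L)² / (P(E)·P(D₂)²·P(DE)³) = (0.19)²·(0.042)·(0.012)² / ((0.49)·(0.0055)²·(0.0051)³) = 1.1×10⁵
Q_p = 1.1×10⁵ > K_p = 11000, so the reverse reaction proceeds.

toward reactants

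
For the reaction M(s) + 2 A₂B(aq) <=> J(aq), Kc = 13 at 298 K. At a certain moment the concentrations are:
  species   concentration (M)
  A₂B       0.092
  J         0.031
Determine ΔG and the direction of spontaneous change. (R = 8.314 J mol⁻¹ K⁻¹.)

ΔG = -3.14 kJ/mol; the forward reaction is spontaneous

(M is a pure solid — omitted from Qc.)
Qc = [J] / [A₂B]² = (0.031) / (0.092)² = 3.66
ΔG = RT ln(Qc/Kc) = (8.314 J mol⁻¹ K⁻¹)(298 K) × ln(3.66/13)
   = (2.478 kJ/mol)(-1.267) = -3.14 kJ/mol
ΔG < 0, so the forward reaction is spontaneous (proceeds forward).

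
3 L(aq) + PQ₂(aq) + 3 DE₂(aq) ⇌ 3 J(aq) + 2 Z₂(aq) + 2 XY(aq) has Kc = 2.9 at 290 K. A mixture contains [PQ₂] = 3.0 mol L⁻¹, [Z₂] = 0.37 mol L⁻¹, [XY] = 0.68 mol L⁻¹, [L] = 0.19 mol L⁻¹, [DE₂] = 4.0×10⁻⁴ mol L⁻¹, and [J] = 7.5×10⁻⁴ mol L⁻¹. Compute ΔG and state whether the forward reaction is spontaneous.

ΔG = 4.69 kJ/mol; the forward reaction is non-spontaneous

Qc = [J]³·[Z₂]²·[XY]² / ([L]³·[PQ₂]·[DE₂]³) = (7.5×10⁻⁴)³·(0.37)²·(0.68)² / ((0.19)³·(3.0)·(4.0×10⁻⁴)³) = 20.3
ΔG = RT ln(Qc/Kc) = (8.314 J mol⁻¹ K⁻¹)(290 K) × ln(20.3/2.9)
   = (2.411 kJ/mol)(1.946) = 4.69 kJ/mol
ΔG > 0, so the forward reaction is non-spontaneous (proceeds in reverse).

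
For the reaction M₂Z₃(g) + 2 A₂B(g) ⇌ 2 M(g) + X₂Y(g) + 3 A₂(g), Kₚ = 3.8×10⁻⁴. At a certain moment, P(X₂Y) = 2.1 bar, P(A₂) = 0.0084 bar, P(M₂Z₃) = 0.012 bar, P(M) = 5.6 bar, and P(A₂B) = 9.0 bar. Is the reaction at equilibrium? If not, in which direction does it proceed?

Qₚ = P(M)²·P(X₂Y)·P(A₂)³ / (P(M₂Z₃)·P(A₂B)²) = (5.6)²·(2.1)·(0.0084)³ / ((0.012)·(9.0)²) = 4.0×10⁻⁵
Qₚ = 4.0×10⁻⁵ < Kₚ = 3.8×10⁻⁴, so the forward reaction proceeds.

in the forward direction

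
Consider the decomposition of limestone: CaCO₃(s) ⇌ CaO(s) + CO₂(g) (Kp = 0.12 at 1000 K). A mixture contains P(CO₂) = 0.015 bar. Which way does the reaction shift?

(CaCO₃, CaO are pure solids — omitted from Qp.)
Qp = P(CO₂) = 0.015
Qp = 0.015 < Kp = 0.12, so the forward reaction proceeds.

toward products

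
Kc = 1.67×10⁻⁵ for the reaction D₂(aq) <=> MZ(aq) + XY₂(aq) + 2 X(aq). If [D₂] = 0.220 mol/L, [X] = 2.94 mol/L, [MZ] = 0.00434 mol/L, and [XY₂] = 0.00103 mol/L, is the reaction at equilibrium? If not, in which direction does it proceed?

Qc = [MZ]·[XY₂]·[X]² / [D₂] = (0.00434)·(0.00103)·(2.94)² / (0.220) = 1.76×10⁻⁴
Qc = 1.76×10⁻⁴ > Kc = 1.67×10⁻⁵, so the reverse reaction proceeds.

to the left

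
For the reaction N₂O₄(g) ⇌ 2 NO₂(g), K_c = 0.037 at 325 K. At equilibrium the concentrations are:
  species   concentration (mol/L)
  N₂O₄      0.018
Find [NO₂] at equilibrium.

[NO₂] = 0.026 mol/L

At equilibrium, K_c = [NO₂]² / [N₂O₄] = 0.037.
([NO₂])² / (0.018) = 0.037
[NO₂]² = 6.66e-4 ⇒ [NO₂] = 0.026 mol/L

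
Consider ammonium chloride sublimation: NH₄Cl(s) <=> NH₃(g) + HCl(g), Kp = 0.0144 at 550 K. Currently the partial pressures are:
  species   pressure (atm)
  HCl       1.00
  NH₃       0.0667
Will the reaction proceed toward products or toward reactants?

in the reverse direction

(NH₄Cl is a pure solid — omitted from Qp.)
Qp = P(NH₃)·P(HCl) = (0.0667)·(1.00) = 0.0667
Qp = 0.0667 > Kp = 0.0144, so the reverse reaction proceeds.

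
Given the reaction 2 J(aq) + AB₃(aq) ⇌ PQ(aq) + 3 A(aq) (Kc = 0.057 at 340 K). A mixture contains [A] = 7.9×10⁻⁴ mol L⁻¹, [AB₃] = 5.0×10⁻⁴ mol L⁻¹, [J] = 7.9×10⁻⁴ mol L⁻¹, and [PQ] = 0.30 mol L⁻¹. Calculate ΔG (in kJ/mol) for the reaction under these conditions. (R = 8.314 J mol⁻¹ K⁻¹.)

Qc = [PQ]·[A]³ / ([J]²·[AB₃]) = (0.30)·(7.9×10⁻⁴)³ / ((7.9×10⁻⁴)²·(5.0×10⁻⁴)) = 0.474
ΔG = RT ln(Qc/Kc) = (8.314 J mol⁻¹ K⁻¹)(340 K) × ln(0.474/0.057)
   = (2.827 kJ/mol)(2.118) = 5.99 kJ/mol
ΔG > 0, so the forward reaction is non-spontaneous (proceeds in reverse).

ΔG = 5.99 kJ/mol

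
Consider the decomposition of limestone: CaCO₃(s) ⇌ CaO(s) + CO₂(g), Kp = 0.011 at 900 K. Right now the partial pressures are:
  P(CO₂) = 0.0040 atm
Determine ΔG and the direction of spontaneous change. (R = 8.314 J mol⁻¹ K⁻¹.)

ΔG = -7.57 kJ/mol; the forward reaction is spontaneous

(CaCO₃, CaO are pure solids — omitted from Qp.)
Qp = P(CO₂) = 0.00400
ΔG = RT ln(Qp/Kp) = (8.314 J mol⁻¹ K⁻¹)(900 K) × ln(0.00400/0.011)
   = (7.483 kJ/mol)(-1.012) = -7.57 kJ/mol
ΔG < 0, so the forward reaction is spontaneous (proceeds forward).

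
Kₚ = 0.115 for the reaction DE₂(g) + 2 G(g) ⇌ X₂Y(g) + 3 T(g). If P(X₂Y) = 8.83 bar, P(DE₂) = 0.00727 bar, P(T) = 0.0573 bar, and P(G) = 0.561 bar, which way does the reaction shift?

to the left

Qₚ = P(X₂Y)·P(T)³ / (P(DE₂)·P(G)²) = (8.83)·(0.0573)³ / ((0.00727)·(0.561)²) = 0.726
Qₚ = 0.726 > Kₚ = 0.115, so the reverse reaction proceeds.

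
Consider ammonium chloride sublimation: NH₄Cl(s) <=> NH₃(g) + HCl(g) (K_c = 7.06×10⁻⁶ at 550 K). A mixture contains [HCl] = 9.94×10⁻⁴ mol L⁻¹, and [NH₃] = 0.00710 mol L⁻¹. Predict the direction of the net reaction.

no net change (already at equilibrium)

(NH₄Cl is a pure solid — omitted from Q_c.)
Q_c = [NH₃]·[HCl] = (0.00710)·(9.94×10⁻⁴) = 7.06×10⁻⁶
Q_c = 7.06×10⁻⁶ = K_c, so the system is already at equilibrium.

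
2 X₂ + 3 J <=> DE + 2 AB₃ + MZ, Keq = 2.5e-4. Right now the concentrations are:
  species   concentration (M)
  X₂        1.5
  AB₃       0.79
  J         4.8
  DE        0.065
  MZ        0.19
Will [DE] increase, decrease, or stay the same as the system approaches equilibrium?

Q = [DE]·[AB₃]²·[MZ] / ([X₂]²·[J]³) = (0.065)·(0.79)²·(0.19) / ((1.5)²·(4.8)³) = 3.1e-5
Q = 3.1e-5 < Keq = 2.5e-4: net forward reaction.
DE is a product, so it increases.

increase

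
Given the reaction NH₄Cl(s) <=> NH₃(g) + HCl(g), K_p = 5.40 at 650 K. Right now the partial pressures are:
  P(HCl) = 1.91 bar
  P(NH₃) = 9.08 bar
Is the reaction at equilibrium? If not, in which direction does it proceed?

(NH₄Cl is a pure solid — omitted from Q_p.)
Q_p = P(NH₃)·P(HCl) = (9.08)·(1.91) = 17.3
Q_p = 17.3 > K_p = 5.40, so the reverse reaction proceeds.

to the left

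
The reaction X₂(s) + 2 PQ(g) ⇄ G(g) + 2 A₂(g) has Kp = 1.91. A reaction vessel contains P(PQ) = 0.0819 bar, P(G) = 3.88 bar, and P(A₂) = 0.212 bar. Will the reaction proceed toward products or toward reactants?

(X₂ is a pure solid — omitted from Qp.)
Qp = P(G)·P(A₂)² / P(PQ)² = (3.88)·(0.212)² / (0.0819)² = 26.0
Qp = 26.0 > Kp = 1.91, so the reverse reaction proceeds.

toward reactants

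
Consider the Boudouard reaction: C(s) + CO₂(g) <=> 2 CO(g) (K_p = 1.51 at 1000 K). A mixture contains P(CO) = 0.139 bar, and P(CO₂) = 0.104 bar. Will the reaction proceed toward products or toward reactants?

in the forward direction

(C is a pure solid — omitted from Q_p.)
Q_p = P(CO)² / P(CO₂) = (0.139)² / (0.104) = 0.186
Q_p = 0.186 < K_p = 1.51, so the forward reaction proceeds.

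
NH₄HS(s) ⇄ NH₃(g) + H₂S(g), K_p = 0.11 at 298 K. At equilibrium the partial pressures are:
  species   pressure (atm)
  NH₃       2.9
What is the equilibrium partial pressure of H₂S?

(NH₄HS is a pure solid — omitted from K_p.)
At equilibrium, K_p = P(NH₃)·P(H₂S) = 0.11.
(2.9)·(P(H₂S)) = 0.11
P(H₂S) = 0.0379 = 0.038 atm

P(H₂S) = 0.038 atm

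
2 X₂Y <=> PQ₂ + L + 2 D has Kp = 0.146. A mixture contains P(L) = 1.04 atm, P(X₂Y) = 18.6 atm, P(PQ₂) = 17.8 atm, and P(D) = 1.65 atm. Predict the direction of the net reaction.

Qp = P(PQ₂)·P(L)·P(D)² / P(X₂Y)² = (17.8)·(1.04)·(1.65)² / (18.6)² = 0.146
Qp = 0.146 = Kp, so the system is already at equilibrium.

at equilibrium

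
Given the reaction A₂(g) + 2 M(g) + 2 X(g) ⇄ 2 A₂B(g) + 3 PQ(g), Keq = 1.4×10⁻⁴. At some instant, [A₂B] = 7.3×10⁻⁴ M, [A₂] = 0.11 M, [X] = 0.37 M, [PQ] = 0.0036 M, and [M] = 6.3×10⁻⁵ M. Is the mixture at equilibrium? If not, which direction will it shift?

Q = [A₂B]²·[PQ]³ / ([A₂]·[M]²·[X]²) = (7.3×10⁻⁴)²·(0.0036)³ / ((0.11)·(6.3×10⁻⁵)²·(0.37)²) = 4.2×10⁻⁴
Q = 4.2×10⁻⁴ > Keq = 1.4×10⁻⁴: net reverse reaction.

no; Q > K, reaction proceeds in reverse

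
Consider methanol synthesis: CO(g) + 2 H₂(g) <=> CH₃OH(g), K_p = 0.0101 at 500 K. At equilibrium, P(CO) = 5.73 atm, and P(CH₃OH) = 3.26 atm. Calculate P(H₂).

At equilibrium, K_p = P(CH₃OH) / (P(CO)·P(H₂)²) = 0.0101.
(3.26) / ((5.73)·(P(H₂))²) = 0.0101
P(H₂)² = 56.3 ⇒ P(H₂) = 7.51 atm

P(H₂) = 7.51 atm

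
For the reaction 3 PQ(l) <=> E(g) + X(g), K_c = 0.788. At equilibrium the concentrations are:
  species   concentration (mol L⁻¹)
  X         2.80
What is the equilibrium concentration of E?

[E] = 0.281 mol L⁻¹

(PQ is a pure liquid — omitted from K_c.)
At equilibrium, K_c = [E]·[X] = 0.788.
([E])·(2.80) = 0.788
[E] = 0.281 mol L⁻¹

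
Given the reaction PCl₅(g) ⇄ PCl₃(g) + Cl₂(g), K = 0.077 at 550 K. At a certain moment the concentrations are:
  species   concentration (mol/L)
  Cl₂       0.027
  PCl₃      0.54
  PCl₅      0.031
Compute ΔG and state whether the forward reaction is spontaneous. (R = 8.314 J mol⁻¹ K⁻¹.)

Q = [PCl₃]·[Cl₂] / [PCl₅] = (0.54)·(0.027) / (0.031) = 0.470
ΔG = RT ln(Q/K) = (8.314 J mol⁻¹ K⁻¹)(550 K) × ln(0.470/0.077)
   = (4.573 kJ/mol)(1.809) = 8.27 kJ/mol
ΔG > 0, so the forward reaction is non-spontaneous (proceeds in reverse).

ΔG = 8.27 kJ/mol; the forward reaction is non-spontaneous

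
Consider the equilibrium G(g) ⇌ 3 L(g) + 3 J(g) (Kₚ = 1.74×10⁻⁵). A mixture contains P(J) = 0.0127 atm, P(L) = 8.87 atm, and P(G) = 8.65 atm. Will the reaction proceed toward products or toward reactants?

toward reactants

Qₚ = P(L)³·P(J)³ / P(G) = (8.87)³·(0.0127)³ / (8.65) = 1.65×10⁻⁴
Qₚ = 1.65×10⁻⁴ > Kₚ = 1.74×10⁻⁵, so the reverse reaction proceeds.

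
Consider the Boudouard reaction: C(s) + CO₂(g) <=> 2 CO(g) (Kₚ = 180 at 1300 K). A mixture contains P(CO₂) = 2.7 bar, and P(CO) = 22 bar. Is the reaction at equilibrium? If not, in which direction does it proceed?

at equilibrium

(C is a pure solid — omitted from Qₚ.)
Qₚ = P(CO)² / P(CO₂) = (22)² / (2.7) = 180
Qₚ = 180 = Kₚ, so the system is already at equilibrium.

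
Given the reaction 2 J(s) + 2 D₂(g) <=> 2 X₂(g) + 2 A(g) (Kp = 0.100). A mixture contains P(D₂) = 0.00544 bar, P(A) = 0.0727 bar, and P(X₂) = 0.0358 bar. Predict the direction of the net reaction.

toward reactants

(J is a pure solid — omitted from Qp.)
Qp = P(X₂)²·P(A)² / P(D₂)² = (0.0358)²·(0.0727)² / (0.00544)² = 0.229
Qp = 0.229 > Kp = 0.100, so the reverse reaction proceeds.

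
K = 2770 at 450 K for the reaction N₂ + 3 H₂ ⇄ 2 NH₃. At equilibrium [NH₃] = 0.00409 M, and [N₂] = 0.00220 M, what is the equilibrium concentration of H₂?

At equilibrium, K = [NH₃]² / ([N₂]·[H₂]³) = 2770.
(0.00409)² / ((0.00220)·([H₂])³) = 2770
[H₂]³ = 2.75×10⁻⁶ ⇒ [H₂] = 0.0140 M

[H₂] = 0.0140 M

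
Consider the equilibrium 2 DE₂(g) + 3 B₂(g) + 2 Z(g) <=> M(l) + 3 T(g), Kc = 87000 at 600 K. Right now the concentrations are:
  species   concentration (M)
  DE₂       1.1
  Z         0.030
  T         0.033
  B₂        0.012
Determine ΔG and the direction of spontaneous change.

ΔG = -7.56 kJ/mol; the forward reaction is spontaneous

(M is a pure liquid — omitted from Qc.)
Qc = [T]³ / ([DE₂]²·[B₂]³·[Z]²) = (0.033)³ / ((1.1)²·(0.012)³·(0.030)²) = 19100
ΔG = RT ln(Qc/Kc) = (8.314 J mol⁻¹ K⁻¹)(600 K) × ln(19100/87000)
   = (4.988 kJ/mol)(-1.516) = -7.56 kJ/mol
ΔG < 0, so the forward reaction is spontaneous (proceeds forward).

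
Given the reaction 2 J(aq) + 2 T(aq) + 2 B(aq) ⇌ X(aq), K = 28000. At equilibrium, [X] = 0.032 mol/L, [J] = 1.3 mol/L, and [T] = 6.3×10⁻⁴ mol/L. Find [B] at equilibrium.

At equilibrium, K = [X] / ([J]²·[T]²·[B]²) = 28000.
(0.032) / ((1.3)²·(6.3×10⁻⁴)²·([B])²) = 28000
[B]² = 1.70 ⇒ [B] = 1.3 mol/L

[B] = 1.3 mol/L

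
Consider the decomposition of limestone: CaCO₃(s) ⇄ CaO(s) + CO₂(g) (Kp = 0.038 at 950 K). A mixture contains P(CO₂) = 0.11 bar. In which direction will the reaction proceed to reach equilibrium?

(CaCO₃, CaO are pure solids — omitted from Qp.)
Qp = P(CO₂) = 0.11
Qp = 0.11 > Kp = 0.038, so the reverse reaction proceeds.

toward reactants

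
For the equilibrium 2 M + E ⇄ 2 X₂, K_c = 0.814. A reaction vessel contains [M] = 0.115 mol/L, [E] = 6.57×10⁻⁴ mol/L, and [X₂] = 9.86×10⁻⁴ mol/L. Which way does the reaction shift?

Q_c = [X₂]² / ([M]²·[E]) = (9.86×10⁻⁴)² / ((0.115)²·(6.57×10⁻⁴)) = 0.112
Q_c = 0.112 < K_c = 0.814, so the forward reaction proceeds.

forward (toward products)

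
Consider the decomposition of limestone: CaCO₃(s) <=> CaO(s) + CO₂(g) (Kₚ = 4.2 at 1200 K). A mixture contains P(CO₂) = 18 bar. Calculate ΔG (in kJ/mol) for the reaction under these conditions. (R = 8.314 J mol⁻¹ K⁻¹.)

(CaCO₃, CaO are pure solids — omitted from Qₚ.)
Qₚ = P(CO₂) = 18.0
ΔG = RT ln(Qₚ/Kₚ) = (8.314 J mol⁻¹ K⁻¹)(1200 K) × ln(18.0/4.2)
   = (9.977 kJ/mol)(1.455) = 14.5 kJ/mol
ΔG > 0, so the forward reaction is non-spontaneous (proceeds in reverse).

ΔG = 14.5 kJ/mol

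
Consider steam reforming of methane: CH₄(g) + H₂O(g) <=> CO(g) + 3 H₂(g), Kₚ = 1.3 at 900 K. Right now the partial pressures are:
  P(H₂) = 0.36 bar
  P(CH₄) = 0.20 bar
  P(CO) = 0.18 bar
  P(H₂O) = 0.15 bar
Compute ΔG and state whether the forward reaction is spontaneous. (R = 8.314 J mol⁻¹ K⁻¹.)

ΔG = -11.5 kJ/mol; the forward reaction is spontaneous

Qₚ = P(CO)·P(H₂)³ / (P(CH₄)·P(H₂O)) = (0.18)·(0.36)³ / ((0.20)·(0.15)) = 0.280
ΔG = RT ln(Qₚ/Kₚ) = (8.314 J mol⁻¹ K⁻¹)(900 K) × ln(0.280/1.3)
   = (7.483 kJ/mol)(-1.535) = -11.5 kJ/mol
ΔG < 0, so the forward reaction is spontaneous (proceeds forward).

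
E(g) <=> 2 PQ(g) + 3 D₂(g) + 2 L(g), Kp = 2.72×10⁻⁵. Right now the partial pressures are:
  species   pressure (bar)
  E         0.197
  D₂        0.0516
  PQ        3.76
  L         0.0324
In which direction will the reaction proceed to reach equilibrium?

in the forward direction

Qp = P(PQ)²·P(D₂)³·P(L)² / P(E) = (3.76)²·(0.0516)³·(0.0324)² / (0.197) = 1.04×10⁻⁵
Qp = 1.04×10⁻⁵ < Kp = 2.72×10⁻⁵, so the forward reaction proceeds.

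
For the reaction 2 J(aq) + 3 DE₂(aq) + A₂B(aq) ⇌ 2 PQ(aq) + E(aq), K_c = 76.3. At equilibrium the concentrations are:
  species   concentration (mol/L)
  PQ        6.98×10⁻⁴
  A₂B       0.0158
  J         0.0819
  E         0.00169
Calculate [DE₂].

At equilibrium, K_c = [PQ]²·[E] / ([J]²·[DE₂]³·[A₂B]) = 76.3.
(6.98×10⁻⁴)²·(0.00169) / ((0.0819)²·([DE₂])³·(0.0158)) = 76.3
[DE₂]³ = 1.02×10⁻⁷ ⇒ [DE₂] = 0.00467 mol/L

[DE₂] = 0.00467 mol/L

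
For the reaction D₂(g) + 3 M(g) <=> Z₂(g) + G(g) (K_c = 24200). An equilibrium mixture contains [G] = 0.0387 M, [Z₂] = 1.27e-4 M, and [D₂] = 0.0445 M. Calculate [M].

[M] = 0.00166 M

At equilibrium, K_c = [Z₂]·[G] / ([D₂]·[M]³) = 24200.
(1.27e-4)·(0.0387) / ((0.0445)·([M])³) = 24200
[M]³ = 4.56e-9 ⇒ [M] = 0.00166 M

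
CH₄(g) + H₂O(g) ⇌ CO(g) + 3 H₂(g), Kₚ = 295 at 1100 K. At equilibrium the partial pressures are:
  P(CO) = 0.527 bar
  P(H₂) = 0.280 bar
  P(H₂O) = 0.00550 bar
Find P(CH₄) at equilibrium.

At equilibrium, Kₚ = P(CO)·P(H₂)³ / (P(CH₄)·P(H₂O)) = 295.
(0.527)·(0.280)³ / ((P(CH₄))·(0.00550)) = 295
P(CH₄) = 0.00713 bar

P(CH₄) = 0.00713 bar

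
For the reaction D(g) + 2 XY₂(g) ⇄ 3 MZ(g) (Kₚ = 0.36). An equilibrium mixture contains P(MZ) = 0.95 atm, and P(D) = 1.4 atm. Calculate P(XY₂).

P(XY₂) = 1.3 atm

At equilibrium, Kₚ = P(MZ)³ / (P(D)·P(XY₂)²) = 0.36.
(0.95)³ / ((1.4)·(P(XY₂))²) = 0.36
P(XY₂)² = 1.70 ⇒ P(XY₂) = 1.3 atm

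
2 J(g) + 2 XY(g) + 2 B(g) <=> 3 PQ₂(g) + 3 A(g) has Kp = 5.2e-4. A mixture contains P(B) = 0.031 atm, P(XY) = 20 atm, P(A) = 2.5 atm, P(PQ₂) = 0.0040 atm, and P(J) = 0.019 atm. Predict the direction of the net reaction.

reverse (toward reactants)

Qp = P(PQ₂)³·P(A)³ / (P(J)²·P(XY)²·P(B)²) = (0.0040)³·(2.5)³ / ((0.019)²·(20)²·(0.031)²) = 0.0072
Qp = 0.0072 > Kp = 5.2e-4, so the reverse reaction proceeds.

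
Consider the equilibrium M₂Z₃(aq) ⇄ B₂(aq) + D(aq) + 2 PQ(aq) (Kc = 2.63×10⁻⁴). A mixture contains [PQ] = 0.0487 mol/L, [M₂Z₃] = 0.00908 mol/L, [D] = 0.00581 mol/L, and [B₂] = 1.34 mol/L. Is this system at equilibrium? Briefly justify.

no; Q > K, reaction proceeds in reverse

Qc = [B₂]·[D]·[PQ]² / [M₂Z₃] = (1.34)·(0.00581)·(0.0487)² / (0.00908) = 0.00203
Qc = 0.00203 > Kc = 2.63×10⁻⁴: net reverse reaction.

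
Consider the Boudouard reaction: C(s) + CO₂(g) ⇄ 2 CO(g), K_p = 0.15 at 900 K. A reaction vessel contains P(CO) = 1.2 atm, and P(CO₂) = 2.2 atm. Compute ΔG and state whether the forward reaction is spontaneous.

(C is a pure solid — omitted from Q_p.)
Q_p = P(CO)² / P(CO₂) = (1.2)² / (2.2) = 0.655
ΔG = RT ln(Q_p/K_p) = (8.314 J mol⁻¹ K⁻¹)(900 K) × ln(0.655/0.15)
   = (7.483 kJ/mol)(1.474) = 11.0 kJ/mol
ΔG > 0, so the forward reaction is non-spontaneous (proceeds in reverse).

ΔG = 11.0 kJ/mol; the forward reaction is non-spontaneous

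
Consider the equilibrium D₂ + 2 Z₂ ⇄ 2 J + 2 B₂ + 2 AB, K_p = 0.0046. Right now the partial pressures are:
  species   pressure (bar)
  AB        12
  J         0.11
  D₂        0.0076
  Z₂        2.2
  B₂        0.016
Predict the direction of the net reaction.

Q_p = P(J)²·P(B₂)²·P(AB)² / (P(D₂)·P(Z₂)²) = (0.11)²·(0.016)²·(12)² / ((0.0076)·(2.2)²) = 0.012
Q_p = 0.012 > K_p = 0.0046, so the reverse reaction proceeds.

toward reactants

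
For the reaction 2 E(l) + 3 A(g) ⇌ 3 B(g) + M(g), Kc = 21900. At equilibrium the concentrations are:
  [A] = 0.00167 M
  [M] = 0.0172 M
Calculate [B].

(E is a pure liquid — omitted from Kc.)
At equilibrium, Kc = [B]³·[M] / [A]³ = 21900.
([B])³·(0.0172) / (0.00167)³ = 21900
[B]³ = 0.00593 ⇒ [B] = 0.181 M

[B] = 0.181 M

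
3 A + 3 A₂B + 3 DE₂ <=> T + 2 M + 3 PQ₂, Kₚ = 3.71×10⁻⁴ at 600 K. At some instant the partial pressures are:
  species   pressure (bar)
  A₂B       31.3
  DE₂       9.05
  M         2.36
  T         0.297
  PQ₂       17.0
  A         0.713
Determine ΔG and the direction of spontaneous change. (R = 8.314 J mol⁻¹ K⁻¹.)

Qₚ = P(T)·P(M)²·P(PQ₂)³ / (P(A)³·P(A₂B)³·P(DE₂)³) = (0.297)·(2.36)²·(17.0)³ / ((0.713)³·(31.3)³·(9.05)³) = 9.86×10⁻⁴
ΔG = RT ln(Qₚ/Kₚ) = (8.314 J mol⁻¹ K⁻¹)(600 K) × ln(9.86×10⁻⁴/3.71×10⁻⁴)
   = (4.988 kJ/mol)(0.9775) = 4.88 kJ/mol
ΔG > 0, so the forward reaction is non-spontaneous (proceeds in reverse).

ΔG = 4.88 kJ/mol; the forward reaction is non-spontaneous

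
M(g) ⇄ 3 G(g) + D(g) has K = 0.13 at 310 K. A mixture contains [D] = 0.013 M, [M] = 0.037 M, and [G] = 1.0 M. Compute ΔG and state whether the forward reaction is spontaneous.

ΔG = 2.56 kJ/mol; the forward reaction is non-spontaneous

Q = [G]³·[D] / [M] = (1.0)³·(0.013) / (0.037) = 0.351
ΔG = RT ln(Q/K) = (8.314 J mol⁻¹ K⁻¹)(310 K) × ln(0.351/0.13)
   = (2.577 kJ/mol)(0.9933) = 2.56 kJ/mol
ΔG > 0, so the forward reaction is non-spontaneous (proceeds in reverse).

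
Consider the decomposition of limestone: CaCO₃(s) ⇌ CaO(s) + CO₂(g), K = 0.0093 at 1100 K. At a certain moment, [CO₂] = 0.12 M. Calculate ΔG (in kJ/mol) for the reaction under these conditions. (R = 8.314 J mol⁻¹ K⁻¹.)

(CaCO₃, CaO are pure solids — omitted from Q.)
Q = [CO₂] = 0.120
ΔG = RT ln(Q/K) = (8.314 J mol⁻¹ K⁻¹)(1100 K) × ln(0.120/0.0093)
   = (9.145 kJ/mol)(2.557) = 23.4 kJ/mol
ΔG > 0, so the forward reaction is non-spontaneous (proceeds in reverse).

ΔG = 23.4 kJ/mol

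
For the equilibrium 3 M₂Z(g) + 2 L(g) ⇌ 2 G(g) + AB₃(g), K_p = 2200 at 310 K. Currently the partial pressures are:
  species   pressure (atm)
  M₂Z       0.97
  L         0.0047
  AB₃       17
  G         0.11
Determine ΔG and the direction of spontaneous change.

Q_p = P(G)²·P(AB₃) / (P(M₂Z)³·P(L)²) = (0.11)²·(17) / ((0.97)³·(0.0047)²) = 10200
ΔG = RT ln(Q_p/K_p) = (8.314 J mol⁻¹ K⁻¹)(310 K) × ln(10200/2200)
   = (2.577 kJ/mol)(1.534) = 3.95 kJ/mol
ΔG > 0, so the forward reaction is non-spontaneous (proceeds in reverse).

ΔG = 3.95 kJ/mol; the forward reaction is non-spontaneous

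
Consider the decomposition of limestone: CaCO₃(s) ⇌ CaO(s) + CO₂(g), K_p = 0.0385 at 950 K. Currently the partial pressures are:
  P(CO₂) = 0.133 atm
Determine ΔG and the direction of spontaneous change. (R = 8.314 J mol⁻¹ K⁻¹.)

(CaCO₃, CaO are pure solids — omitted from Q_p.)
Q_p = P(CO₂) = 0.133
ΔG = RT ln(Q_p/K_p) = (8.314 J mol⁻¹ K⁻¹)(950 K) × ln(0.133/0.0385)
   = (7.898 kJ/mol)(1.240) = 9.79 kJ/mol
ΔG > 0, so the forward reaction is non-spontaneous (proceeds in reverse).

ΔG = 9.79 kJ/mol; the forward reaction is non-spontaneous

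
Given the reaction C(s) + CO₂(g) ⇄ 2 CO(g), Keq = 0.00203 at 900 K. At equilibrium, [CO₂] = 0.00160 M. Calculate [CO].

[CO] = 0.00180 M

(C is a pure solid — omitted from Keq.)
At equilibrium, Keq = [CO]² / [CO₂] = 0.00203.
([CO])² / (0.00160) = 0.00203
[CO]² = 3.25×10⁻⁶ ⇒ [CO] = 0.00180 M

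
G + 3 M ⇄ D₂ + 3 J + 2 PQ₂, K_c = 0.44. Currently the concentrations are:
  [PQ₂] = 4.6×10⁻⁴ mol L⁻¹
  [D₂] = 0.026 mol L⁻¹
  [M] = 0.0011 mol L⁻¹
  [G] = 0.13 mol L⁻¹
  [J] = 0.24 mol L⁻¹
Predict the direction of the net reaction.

no net change (already at equilibrium)

Q_c = [D₂]·[J]³·[PQ₂]² / ([G]·[M]³) = (0.026)·(0.24)³·(4.6×10⁻⁴)² / ((0.13)·(0.0011)³) = 0.44
Q_c = 0.44 = K_c, so the system is already at equilibrium.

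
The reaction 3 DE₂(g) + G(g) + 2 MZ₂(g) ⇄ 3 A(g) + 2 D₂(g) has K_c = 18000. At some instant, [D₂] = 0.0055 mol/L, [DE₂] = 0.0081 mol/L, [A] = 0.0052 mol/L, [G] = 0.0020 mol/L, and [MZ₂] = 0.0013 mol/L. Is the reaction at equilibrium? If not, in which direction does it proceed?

Q_c = [A]³·[D₂]² / ([DE₂]³·[G]·[MZ₂]²) = (0.0052)³·(0.0055)² / ((0.0081)³·(0.0020)·(0.0013)²) = 2400
Q_c = 2400 < K_c = 18000, so the forward reaction proceeds.

to the right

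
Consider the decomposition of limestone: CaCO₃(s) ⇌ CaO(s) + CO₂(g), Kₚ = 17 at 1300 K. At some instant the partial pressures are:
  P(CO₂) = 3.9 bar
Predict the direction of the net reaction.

in the forward direction

(CaCO₃, CaO are pure solids — omitted from Qₚ.)
Qₚ = P(CO₂) = 3.9
Qₚ = 3.9 < Kₚ = 17, so the forward reaction proceeds.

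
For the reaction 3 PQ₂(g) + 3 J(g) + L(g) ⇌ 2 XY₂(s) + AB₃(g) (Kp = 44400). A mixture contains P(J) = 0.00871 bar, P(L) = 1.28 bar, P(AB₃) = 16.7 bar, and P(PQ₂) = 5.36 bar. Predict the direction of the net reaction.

reverse (toward reactants)

(XY₂ is a pure solid — omitted from Qp.)
Qp = P(AB₃) / (P(PQ₂)³·P(J)³·P(L)) = (16.7) / ((5.36)³·(0.00871)³·(1.28)) = 1.28×10⁵
Qp = 1.28×10⁵ > Kp = 44400, so the reverse reaction proceeds.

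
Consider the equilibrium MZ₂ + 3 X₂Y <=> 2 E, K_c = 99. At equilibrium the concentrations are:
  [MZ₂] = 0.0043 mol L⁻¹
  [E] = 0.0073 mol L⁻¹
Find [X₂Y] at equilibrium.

At equilibrium, K_c = [E]² / ([MZ₂]·[X₂Y]³) = 99.
(0.0073)² / ((0.0043)·([X₂Y])³) = 99
[X₂Y]³ = 1.25×10⁻⁴ ⇒ [X₂Y] = 0.050 mol L⁻¹

[X₂Y] = 0.050 mol L⁻¹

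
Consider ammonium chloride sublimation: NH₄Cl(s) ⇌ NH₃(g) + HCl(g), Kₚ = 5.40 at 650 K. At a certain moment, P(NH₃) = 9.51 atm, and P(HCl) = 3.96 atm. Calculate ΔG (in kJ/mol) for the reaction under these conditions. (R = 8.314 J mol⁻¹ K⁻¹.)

ΔG = 10.5 kJ/mol

(NH₄Cl is a pure solid — omitted from Qₚ.)
Qₚ = P(NH₃)·P(HCl) = (9.51)·(3.96) = 37.7
ΔG = RT ln(Qₚ/Kₚ) = (8.314 J mol⁻¹ K⁻¹)(650 K) × ln(37.7/5.40)
   = (5.404 kJ/mol)(1.943) = 10.5 kJ/mol
ΔG > 0, so the forward reaction is non-spontaneous (proceeds in reverse).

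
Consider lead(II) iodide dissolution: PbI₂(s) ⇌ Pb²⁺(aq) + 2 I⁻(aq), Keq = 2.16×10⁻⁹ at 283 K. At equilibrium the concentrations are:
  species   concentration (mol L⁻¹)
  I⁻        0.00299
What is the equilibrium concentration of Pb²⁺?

[Pb²⁺] = 2.42×10⁻⁴ mol L⁻¹

(PbI₂ is a pure solid — omitted from Keq.)
At equilibrium, Keq = [Pb²⁺]·[I⁻]² = 2.16×10⁻⁹.
([Pb²⁺])·(0.00299)² = 2.16×10⁻⁹
[Pb²⁺] = 2.42×10⁻⁴ mol L⁻¹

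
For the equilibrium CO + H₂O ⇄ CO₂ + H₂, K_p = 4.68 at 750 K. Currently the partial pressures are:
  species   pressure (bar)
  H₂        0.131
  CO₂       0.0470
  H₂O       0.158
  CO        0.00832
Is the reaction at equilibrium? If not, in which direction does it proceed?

at equilibrium

Q_p = P(CO₂)·P(H₂) / (P(CO)·P(H₂O)) = (0.0470)·(0.131) / ((0.00832)·(0.158)) = 4.68
Q_p = 4.68 = K_p, so the system is already at equilibrium.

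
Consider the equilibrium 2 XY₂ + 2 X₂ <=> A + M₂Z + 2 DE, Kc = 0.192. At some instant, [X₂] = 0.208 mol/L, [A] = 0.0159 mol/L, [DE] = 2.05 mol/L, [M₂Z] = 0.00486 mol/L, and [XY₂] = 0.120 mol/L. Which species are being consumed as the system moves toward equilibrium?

A, M₂Z, DE (products)

Qc = [A]·[M₂Z]·[DE]² / ([XY₂]²·[X₂]²) = (0.0159)·(0.00486)·(2.05)² / ((0.120)²·(0.208)²) = 0.521
Qc = 0.521 > Kc = 0.192: net reverse reaction.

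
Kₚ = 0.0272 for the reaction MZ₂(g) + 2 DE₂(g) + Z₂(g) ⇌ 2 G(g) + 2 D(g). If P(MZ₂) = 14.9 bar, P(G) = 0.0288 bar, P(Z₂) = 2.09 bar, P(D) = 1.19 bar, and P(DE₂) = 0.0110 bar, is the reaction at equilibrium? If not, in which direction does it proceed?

in the reverse direction

Qₚ = P(G)²·P(D)² / (P(MZ₂)·P(DE₂)²·P(Z₂)) = (0.0288)²·(1.19)² / ((14.9)·(0.0110)²·(2.09)) = 0.312
Qₚ = 0.312 > Kₚ = 0.0272, so the reverse reaction proceeds.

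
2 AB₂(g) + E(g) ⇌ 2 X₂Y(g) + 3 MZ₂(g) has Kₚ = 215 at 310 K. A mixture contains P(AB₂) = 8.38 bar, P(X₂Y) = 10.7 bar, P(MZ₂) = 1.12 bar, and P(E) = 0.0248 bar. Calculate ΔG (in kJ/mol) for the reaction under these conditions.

Qₚ = P(X₂Y)²·P(MZ₂)³ / (P(AB₂)²·P(E)) = (10.7)²·(1.12)³ / ((8.38)²·(0.0248)) = 92.4
ΔG = RT ln(Qₚ/Kₚ) = (8.314 J mol⁻¹ K⁻¹)(310 K) × ln(92.4/215)
   = (2.577 kJ/mol)(-0.8445) = -2.18 kJ/mol
ΔG < 0, so the forward reaction is spontaneous (proceeds forward).

ΔG = -2.18 kJ/mol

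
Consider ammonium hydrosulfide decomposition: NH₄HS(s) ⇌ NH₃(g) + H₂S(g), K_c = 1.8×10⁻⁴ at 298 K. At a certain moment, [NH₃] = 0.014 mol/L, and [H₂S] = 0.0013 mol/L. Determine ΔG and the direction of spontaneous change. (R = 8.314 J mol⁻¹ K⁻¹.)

ΔG = -5.68 kJ/mol; the forward reaction is spontaneous

(NH₄HS is a pure solid — omitted from Q_c.)
Q_c = [NH₃]·[H₂S] = (0.014)·(0.0013) = 1.82×10⁻⁵
ΔG = RT ln(Q_c/K_c) = (8.314 J mol⁻¹ K⁻¹)(298 K) × ln(1.82×10⁻⁵/1.8×10⁻⁴)
   = (2.478 kJ/mol)(-2.292) = -5.68 kJ/mol
ΔG < 0, so the forward reaction is spontaneous (proceeds forward).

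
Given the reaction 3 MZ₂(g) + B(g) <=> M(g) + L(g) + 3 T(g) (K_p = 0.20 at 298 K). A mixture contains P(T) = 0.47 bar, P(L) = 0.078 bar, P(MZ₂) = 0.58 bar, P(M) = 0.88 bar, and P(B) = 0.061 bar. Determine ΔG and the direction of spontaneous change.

Q_p = P(M)·P(L)·P(T)³ / (P(MZ₂)³·P(B)) = (0.88)·(0.078)·(0.47)³ / ((0.58)³·(0.061)) = 0.599
ΔG = RT ln(Q_p/K_p) = (8.314 J mol⁻¹ K⁻¹)(298 K) × ln(0.599/0.20)
   = (2.478 kJ/mol)(1.097) = 2.72 kJ/mol
ΔG > 0, so the forward reaction is non-spontaneous (proceeds in reverse).

ΔG = 2.72 kJ/mol; the forward reaction is non-spontaneous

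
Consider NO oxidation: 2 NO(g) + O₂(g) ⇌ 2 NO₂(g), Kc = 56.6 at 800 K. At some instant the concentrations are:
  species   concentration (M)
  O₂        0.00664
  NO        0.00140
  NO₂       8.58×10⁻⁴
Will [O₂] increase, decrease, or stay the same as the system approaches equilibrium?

Qc = [NO₂]² / ([NO]²·[O₂]) = (8.58×10⁻⁴)² / ((0.00140)²·(0.00664)) = 56.6
Qc = 56.6 = Kc; the system is at equilibrium.

stay the same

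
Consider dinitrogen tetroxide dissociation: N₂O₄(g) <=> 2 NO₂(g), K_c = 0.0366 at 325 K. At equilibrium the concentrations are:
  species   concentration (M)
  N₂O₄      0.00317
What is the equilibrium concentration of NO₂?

At equilibrium, K_c = [NO₂]² / [N₂O₄] = 0.0366.
([NO₂])² / (0.00317) = 0.0366
[NO₂]² = 1.16×10⁻⁴ ⇒ [NO₂] = 0.0108 M

[NO₂] = 0.0108 M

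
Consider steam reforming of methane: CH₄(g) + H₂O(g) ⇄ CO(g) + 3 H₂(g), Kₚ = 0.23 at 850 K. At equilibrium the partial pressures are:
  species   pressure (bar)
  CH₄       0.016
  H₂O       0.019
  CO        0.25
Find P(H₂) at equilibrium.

At equilibrium, Kₚ = P(CO)·P(H₂)³ / (P(CH₄)·P(H₂O)) = 0.23.
(0.25)·(P(H₂))³ / ((0.016)·(0.019)) = 0.23
P(H₂)³ = 2.80×10⁻⁴ ⇒ P(H₂) = 0.065 bar

P(H₂) = 0.065 bar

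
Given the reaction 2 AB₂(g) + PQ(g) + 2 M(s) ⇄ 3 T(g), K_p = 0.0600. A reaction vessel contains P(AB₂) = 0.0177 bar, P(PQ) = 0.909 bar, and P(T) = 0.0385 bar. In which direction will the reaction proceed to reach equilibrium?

in the reverse direction

(M is a pure solid — omitted from Q_p.)
Q_p = P(T)³ / (P(AB₂)²·P(PQ)) = (0.0385)³ / ((0.0177)²·(0.909)) = 0.200
Q_p = 0.200 > K_p = 0.0600, so the reverse reaction proceeds.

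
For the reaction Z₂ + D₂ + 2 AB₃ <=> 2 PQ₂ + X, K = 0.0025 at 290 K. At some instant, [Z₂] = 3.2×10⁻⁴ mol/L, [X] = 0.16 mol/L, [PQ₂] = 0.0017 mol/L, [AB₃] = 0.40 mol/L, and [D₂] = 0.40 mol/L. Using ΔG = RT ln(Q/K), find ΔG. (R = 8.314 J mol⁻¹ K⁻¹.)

ΔG = 5.31 kJ/mol

Q = [PQ₂]²·[X] / ([Z₂]·[D₂]·[AB₃]²) = (0.0017)²·(0.16) / ((3.2×10⁻⁴)·(0.40)·(0.40)²) = 0.0226
ΔG = RT ln(Q/K) = (8.314 J mol⁻¹ K⁻¹)(290 K) × ln(0.0226/0.0025)
   = (2.411 kJ/mol)(2.202) = 5.31 kJ/mol
ΔG > 0, so the forward reaction is non-spontaneous (proceeds in reverse).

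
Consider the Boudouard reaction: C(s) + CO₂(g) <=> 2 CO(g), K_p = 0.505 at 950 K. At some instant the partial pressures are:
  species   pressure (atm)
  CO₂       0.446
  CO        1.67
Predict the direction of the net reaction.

(C is a pure solid — omitted from Q_p.)
Q_p = P(CO)² / P(CO₂) = (1.67)² / (0.446) = 6.25
Q_p = 6.25 > K_p = 0.505, so the reverse reaction proceeds.

toward reactants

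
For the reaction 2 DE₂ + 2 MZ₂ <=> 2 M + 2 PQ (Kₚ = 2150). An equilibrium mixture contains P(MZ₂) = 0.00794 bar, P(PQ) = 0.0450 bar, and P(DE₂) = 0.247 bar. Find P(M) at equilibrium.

At equilibrium, Kₚ = P(M)²·P(PQ)² / (P(DE₂)²·P(MZ₂)²) = 2150.
(P(M))²·(0.0450)² / ((0.247)²·(0.00794)²) = 2150
P(M)² = 4.08 ⇒ P(M) = 2.02 bar

P(M) = 2.02 bar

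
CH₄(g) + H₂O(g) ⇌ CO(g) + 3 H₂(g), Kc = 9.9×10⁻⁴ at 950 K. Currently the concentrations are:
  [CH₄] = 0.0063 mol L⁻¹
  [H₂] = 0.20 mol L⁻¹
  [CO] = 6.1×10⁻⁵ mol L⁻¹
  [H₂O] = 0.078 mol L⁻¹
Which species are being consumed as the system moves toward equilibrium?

Qc = [CO]·[H₂]³ / ([CH₄]·[H₂O]) = (6.1×10⁻⁵)·(0.20)³ / ((0.0063)·(0.078)) = 9.9×10⁻⁴
Qc = 9.9×10⁻⁴ = Kc; the system is at equilibrium.

none (at equilibrium)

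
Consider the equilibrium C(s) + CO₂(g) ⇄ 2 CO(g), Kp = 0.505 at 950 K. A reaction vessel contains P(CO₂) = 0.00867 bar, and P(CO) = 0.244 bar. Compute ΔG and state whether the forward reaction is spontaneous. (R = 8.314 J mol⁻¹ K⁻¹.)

ΔG = 20.6 kJ/mol; the forward reaction is non-spontaneous

(C is a pure solid — omitted from Qp.)
Qp = P(CO)² / P(CO₂) = (0.244)² / (0.00867) = 6.87
ΔG = RT ln(Qp/Kp) = (8.314 J mol⁻¹ K⁻¹)(950 K) × ln(6.87/0.505)
   = (7.898 kJ/mol)(2.610) = 20.6 kJ/mol
ΔG > 0, so the forward reaction is non-spontaneous (proceeds in reverse).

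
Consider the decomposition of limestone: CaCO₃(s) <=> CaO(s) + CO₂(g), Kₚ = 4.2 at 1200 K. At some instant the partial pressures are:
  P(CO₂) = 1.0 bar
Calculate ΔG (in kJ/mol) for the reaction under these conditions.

(CaCO₃, CaO are pure solids — omitted from Qₚ.)
Qₚ = P(CO₂) = 1.00
ΔG = RT ln(Qₚ/Kₚ) = (8.314 J mol⁻¹ K⁻¹)(1200 K) × ln(1.00/4.2)
   = (9.977 kJ/mol)(-1.435) = -14.3 kJ/mol
ΔG < 0, so the forward reaction is spontaneous (proceeds forward).

ΔG = -14.3 kJ/mol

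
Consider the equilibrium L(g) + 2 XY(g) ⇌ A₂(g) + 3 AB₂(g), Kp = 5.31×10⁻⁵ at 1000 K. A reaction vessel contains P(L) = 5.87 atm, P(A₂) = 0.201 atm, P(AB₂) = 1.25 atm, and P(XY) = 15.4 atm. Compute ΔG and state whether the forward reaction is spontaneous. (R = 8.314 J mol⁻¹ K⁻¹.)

Qp = P(A₂)·P(AB₂)³ / (P(L)·P(XY)²) = (0.201)·(1.25)³ / ((5.87)·(15.4)²) = 2.82×10⁻⁴
ΔG = RT ln(Qp/Kp) = (8.314 J mol⁻¹ K⁻¹)(1000 K) × ln(2.82×10⁻⁴/5.31×10⁻⁵)
   = (8.314 kJ/mol)(1.670) = 13.9 kJ/mol
ΔG > 0, so the forward reaction is non-spontaneous (proceeds in reverse).

ΔG = 13.9 kJ/mol; the forward reaction is non-spontaneous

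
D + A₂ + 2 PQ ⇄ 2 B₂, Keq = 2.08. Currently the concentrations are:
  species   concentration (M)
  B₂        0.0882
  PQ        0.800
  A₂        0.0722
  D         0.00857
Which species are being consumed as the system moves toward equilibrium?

B₂ (products)

Q = [B₂]² / ([D]·[A₂]·[PQ]²) = (0.0882)² / ((0.00857)·(0.0722)·(0.800)²) = 19.6
Q = 19.6 > Keq = 2.08: net reverse reaction.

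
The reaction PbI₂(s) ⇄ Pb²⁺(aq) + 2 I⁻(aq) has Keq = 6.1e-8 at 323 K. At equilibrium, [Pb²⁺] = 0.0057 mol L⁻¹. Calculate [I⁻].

(PbI₂ is a pure solid — omitted from Keq.)
At equilibrium, Keq = [Pb²⁺]·[I⁻]² = 6.1e-8.
(0.0057)·([I⁻])² = 6.1e-8
[I⁻]² = 1.07e-5 ⇒ [I⁻] = 0.0033 mol L⁻¹

[I⁻] = 0.0033 mol L⁻¹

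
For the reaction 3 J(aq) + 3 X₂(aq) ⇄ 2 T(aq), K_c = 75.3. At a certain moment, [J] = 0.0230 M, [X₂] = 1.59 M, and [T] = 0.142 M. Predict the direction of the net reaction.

Q_c = [T]² / ([J]³·[X₂]³) = (0.142)² / ((0.0230)³·(1.59)³) = 412
Q_c = 412 > K_c = 75.3, so the reverse reaction proceeds.

toward reactants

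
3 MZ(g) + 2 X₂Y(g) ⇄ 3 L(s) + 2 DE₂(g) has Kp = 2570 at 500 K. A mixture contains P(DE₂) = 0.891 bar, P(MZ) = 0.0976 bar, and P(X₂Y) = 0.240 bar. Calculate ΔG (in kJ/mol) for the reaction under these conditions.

(L is a pure solid — omitted from Qp.)
Qp = P(DE₂)² / (P(MZ)³·P(X₂Y)²) = (0.891)² / ((0.0976)³·(0.240)²) = 14800
ΔG = RT ln(Qp/Kp) = (8.314 J mol⁻¹ K⁻¹)(500 K) × ln(14800/2570)
   = (4.157 kJ/mol)(1.751) = 7.28 kJ/mol
ΔG > 0, so the forward reaction is non-spontaneous (proceeds in reverse).

ΔG = 7.28 kJ/mol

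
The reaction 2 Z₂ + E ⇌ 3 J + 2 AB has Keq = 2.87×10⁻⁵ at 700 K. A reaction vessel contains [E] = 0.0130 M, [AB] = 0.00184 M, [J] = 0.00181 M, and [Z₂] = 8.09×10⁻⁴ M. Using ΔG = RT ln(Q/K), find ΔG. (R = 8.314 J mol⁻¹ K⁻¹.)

ΔG = -14.5 kJ/mol

Q = [J]³·[AB]² / ([Z₂]²·[E]) = (0.00181)³·(0.00184)² / ((8.09×10⁻⁴)²·(0.0130)) = 2.36×10⁻⁶
ΔG = RT ln(Q/Keq) = (8.314 J mol⁻¹ K⁻¹)(700 K) × ln(2.36×10⁻⁶/2.87×10⁻⁵)
   = (5.820 kJ/mol)(-2.498) = -14.5 kJ/mol
ΔG < 0, so the forward reaction is spontaneous (proceeds forward).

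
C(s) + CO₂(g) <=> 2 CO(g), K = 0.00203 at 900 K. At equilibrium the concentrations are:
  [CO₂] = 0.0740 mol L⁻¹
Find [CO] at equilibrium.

[CO] = 0.0123 mol L⁻¹

(C is a pure solid — omitted from K.)
At equilibrium, K = [CO]² / [CO₂] = 0.00203.
([CO])² / (0.0740) = 0.00203
[CO]² = 1.50×10⁻⁴ ⇒ [CO] = 0.0123 mol L⁻¹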